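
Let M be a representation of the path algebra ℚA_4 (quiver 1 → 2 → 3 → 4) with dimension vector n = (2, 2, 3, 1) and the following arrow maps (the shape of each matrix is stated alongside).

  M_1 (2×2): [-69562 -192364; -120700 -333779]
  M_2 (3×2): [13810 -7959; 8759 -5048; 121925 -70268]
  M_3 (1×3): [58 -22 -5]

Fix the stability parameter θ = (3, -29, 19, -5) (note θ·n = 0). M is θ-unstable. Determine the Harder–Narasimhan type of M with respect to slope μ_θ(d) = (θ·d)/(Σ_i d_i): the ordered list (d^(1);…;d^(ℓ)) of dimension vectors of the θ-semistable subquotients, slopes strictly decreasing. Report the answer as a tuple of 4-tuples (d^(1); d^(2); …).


Interval decomposition of M: I[1,3], I[1,4], I[3,3].
HN type (ℓ=3): μ^(1)=19; μ^(2)=7; μ^(3)=-13

((0, 0, 2, 0); (0, 0, 1, 1); (2, 2, 0, 0))


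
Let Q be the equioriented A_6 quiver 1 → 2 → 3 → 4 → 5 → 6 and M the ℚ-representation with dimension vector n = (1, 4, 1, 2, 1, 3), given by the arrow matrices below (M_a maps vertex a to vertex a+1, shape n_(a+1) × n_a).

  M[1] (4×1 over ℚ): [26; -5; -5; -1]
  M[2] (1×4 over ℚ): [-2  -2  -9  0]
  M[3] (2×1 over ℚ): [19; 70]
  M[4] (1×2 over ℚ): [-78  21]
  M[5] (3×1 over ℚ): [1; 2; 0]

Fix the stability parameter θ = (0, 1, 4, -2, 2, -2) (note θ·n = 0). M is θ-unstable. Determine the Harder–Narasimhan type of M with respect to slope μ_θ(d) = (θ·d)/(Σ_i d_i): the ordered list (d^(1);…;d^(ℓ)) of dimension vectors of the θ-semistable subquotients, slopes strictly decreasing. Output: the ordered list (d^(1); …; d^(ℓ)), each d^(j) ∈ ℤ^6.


Interval decomposition of M: I[1,6], I[2,2]^3, I[4,4], I[6,6]^2.
HN type (ℓ=4): μ^(1)=1; μ^(2)=3/5; μ^(3)=0; μ^(4)=-2

((0, 3, 0, 0, 0, 0); (0, 1, 1, 1, 1, 1); (1, 0, 0, 0, 0, 0); (0, 0, 0, 1, 0, 2))


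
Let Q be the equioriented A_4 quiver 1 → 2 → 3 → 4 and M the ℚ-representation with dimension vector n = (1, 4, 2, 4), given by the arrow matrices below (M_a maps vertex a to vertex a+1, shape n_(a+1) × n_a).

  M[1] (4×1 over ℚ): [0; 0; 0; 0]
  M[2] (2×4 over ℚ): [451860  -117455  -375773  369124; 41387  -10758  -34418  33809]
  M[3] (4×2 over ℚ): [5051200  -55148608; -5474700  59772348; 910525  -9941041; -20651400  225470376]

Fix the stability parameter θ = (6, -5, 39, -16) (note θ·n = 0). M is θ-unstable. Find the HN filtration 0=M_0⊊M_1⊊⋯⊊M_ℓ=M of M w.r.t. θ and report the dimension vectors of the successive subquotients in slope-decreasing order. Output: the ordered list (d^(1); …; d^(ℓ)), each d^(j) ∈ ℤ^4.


Barcode: M ≅ I[1,1], I[2,2]^2, I[2,3], I[2,4], I[4,4]^3. HN layers by μ_θ (5 steps, strictly decreasing):
  μ^(1)=39; μ^(2)=23/2; μ^(3)=6; μ^(4)=-5; μ^(5)=-16

((0, 0, 1, 0); (0, 0, 1, 1); (1, 0, 0, 0); (0, 4, 0, 0); (0, 0, 0, 3))


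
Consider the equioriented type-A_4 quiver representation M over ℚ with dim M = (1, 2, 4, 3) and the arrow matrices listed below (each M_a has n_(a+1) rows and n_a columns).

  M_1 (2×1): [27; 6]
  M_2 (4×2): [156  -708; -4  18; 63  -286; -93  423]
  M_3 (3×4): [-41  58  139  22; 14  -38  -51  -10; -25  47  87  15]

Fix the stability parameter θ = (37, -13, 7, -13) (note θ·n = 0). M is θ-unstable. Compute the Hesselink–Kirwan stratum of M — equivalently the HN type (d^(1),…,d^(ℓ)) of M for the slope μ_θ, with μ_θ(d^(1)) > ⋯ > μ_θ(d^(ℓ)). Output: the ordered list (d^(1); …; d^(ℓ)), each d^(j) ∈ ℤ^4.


Interval decomposition of M: I[1,4], I[2,4], I[3,3], I[3,4].
HN type (ℓ=4): μ^(1)=7; μ^(2)=9/2; μ^(3)=-3; μ^(4)=-13

((0, 0, 1, 0); (1, 1, 1, 1); (0, 0, 2, 2); (0, 1, 0, 0))


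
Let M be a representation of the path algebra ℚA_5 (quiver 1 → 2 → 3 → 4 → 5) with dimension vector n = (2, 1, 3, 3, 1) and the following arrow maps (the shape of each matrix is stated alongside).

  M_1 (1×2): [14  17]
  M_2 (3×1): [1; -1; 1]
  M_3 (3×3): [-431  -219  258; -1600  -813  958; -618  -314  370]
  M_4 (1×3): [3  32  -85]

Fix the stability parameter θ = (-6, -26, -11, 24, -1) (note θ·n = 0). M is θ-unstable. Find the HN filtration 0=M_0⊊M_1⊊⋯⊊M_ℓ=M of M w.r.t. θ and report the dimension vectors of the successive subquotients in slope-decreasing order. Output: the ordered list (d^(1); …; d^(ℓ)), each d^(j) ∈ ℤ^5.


Via rank(M_{q-1}∘⋯∘M_p): M ≅ I[1,1], I[1,4], I[3,4], I[3,5].
μ_θ-semistable layers: μ^(1)=24; μ^(2)=23/2; μ^(3)=-6; μ^(4)=-11; μ^(5)=-16

((0, 0, 0, 2, 0); (0, 0, 0, 1, 1); (1, 0, 0, 0, 0); (0, 0, 3, 0, 0); (1, 1, 0, 0, 0))


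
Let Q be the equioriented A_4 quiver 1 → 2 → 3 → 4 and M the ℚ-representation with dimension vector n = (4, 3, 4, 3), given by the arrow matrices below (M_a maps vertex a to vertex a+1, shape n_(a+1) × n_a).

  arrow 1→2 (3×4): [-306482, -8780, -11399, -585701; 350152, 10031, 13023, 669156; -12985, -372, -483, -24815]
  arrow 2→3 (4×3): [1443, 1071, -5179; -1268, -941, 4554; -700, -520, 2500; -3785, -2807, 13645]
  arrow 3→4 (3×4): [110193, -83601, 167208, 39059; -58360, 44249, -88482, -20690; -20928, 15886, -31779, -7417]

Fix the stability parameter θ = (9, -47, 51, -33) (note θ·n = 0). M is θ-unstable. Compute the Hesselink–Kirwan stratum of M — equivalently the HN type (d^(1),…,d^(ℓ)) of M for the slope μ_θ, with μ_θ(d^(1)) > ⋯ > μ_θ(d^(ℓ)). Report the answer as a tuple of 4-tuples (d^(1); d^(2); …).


Barcode: M ≅ I[1,1], I[1,2], I[1,4]^2, I[3,3], I[3,4]. HN layers by μ_θ (3 steps, strictly decreasing):
  μ^(1)=51; μ^(2)=9; μ^(3)=-19

((0, 0, 1, 0); (1, 0, 3, 3); (3, 3, 0, 0))


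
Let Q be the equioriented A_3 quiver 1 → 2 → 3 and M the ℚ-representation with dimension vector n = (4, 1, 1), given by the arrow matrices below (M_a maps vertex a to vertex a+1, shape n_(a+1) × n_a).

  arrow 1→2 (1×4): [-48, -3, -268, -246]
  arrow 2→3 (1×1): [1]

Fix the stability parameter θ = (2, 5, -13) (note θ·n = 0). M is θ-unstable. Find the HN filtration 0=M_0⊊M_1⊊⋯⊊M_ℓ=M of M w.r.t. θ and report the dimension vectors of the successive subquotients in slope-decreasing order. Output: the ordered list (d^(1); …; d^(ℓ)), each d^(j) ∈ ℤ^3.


Via rank(M_{q-1}∘⋯∘M_p): M ≅ I[1,1]^3, I[1,3].
μ_θ-semistable layers: μ^(1)=2; μ^(2)=-2

((3, 0, 0); (1, 1, 1))


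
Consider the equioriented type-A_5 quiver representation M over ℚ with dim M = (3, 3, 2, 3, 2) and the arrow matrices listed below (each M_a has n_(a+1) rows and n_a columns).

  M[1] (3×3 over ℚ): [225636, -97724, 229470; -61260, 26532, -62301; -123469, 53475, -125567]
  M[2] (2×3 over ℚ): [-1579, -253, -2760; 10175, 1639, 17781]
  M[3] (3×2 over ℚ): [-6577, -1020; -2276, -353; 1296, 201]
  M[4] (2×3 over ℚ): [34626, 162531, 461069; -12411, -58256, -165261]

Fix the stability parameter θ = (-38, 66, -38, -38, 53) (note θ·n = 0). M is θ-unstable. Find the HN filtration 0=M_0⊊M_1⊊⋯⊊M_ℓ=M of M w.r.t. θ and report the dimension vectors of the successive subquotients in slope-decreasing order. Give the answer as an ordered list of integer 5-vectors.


Barcode: M ≅ I[1,1], I[1,4], I[1,5], I[2,2], I[4,5]. HN layers by μ_θ (4 steps, strictly decreasing):
  μ^(1)=66; μ^(2)=53; μ^(3)=-10/3; μ^(4)=-38

((0, 1, 0, 0, 0); (0, 0, 0, 0, 2); (0, 2, 2, 2, 0); (3, 0, 0, 1, 0))


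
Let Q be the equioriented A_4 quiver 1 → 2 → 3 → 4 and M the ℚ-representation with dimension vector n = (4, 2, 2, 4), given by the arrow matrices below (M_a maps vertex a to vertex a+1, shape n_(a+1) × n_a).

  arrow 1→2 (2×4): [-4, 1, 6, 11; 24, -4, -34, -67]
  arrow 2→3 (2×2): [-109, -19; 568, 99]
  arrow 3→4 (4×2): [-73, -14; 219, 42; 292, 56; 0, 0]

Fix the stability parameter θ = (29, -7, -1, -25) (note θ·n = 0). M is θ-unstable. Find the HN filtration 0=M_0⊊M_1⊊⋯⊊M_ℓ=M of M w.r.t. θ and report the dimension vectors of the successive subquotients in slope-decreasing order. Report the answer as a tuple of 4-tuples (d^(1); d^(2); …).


Barcode: M ≅ I[1,1]^2, I[1,3], I[1,4], I[4,4]^3. HN layers by μ_θ (4 steps, strictly decreasing):
  μ^(1)=29; μ^(2)=7; μ^(3)=-1; μ^(4)=-25

((2, 0, 0, 0); (1, 1, 1, 0); (1, 1, 1, 1); (0, 0, 0, 3))


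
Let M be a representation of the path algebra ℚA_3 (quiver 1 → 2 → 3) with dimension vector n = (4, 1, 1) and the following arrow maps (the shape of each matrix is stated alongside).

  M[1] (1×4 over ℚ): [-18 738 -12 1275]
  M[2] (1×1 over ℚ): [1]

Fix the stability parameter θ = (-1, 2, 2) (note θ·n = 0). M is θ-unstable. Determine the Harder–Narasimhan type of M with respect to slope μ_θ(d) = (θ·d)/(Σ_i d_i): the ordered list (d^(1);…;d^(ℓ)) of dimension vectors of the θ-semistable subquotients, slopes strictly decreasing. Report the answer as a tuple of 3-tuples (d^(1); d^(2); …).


Via rank(M_{q-1}∘⋯∘M_p): M ≅ I[1,1]^3, I[1,3].
μ_θ-semistable layers: μ^(1)=2; μ^(2)=-1

((0, 1, 1); (4, 0, 0))


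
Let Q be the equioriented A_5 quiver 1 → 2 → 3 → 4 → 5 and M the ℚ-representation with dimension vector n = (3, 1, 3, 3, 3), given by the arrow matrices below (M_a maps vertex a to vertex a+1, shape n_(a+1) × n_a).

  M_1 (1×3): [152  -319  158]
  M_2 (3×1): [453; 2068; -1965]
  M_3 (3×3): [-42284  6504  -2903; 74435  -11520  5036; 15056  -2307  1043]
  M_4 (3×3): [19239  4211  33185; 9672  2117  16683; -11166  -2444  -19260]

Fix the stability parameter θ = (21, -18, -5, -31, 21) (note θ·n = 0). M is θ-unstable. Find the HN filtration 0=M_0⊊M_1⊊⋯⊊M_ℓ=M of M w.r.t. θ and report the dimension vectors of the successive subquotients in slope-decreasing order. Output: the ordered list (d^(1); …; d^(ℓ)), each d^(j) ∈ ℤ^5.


Via rank(M_{q-1}∘⋯∘M_p): M ≅ I[1,1]^2, I[1,5], I[3,4], I[3,5], I[5,5].
μ_θ-semistable layers: μ^(1)=21; μ^(2)=-33/4; μ^(3)=-18

((2, 0, 0, 0, 3); (1, 1, 1, 1, 0); (0, 0, 2, 2, 0))


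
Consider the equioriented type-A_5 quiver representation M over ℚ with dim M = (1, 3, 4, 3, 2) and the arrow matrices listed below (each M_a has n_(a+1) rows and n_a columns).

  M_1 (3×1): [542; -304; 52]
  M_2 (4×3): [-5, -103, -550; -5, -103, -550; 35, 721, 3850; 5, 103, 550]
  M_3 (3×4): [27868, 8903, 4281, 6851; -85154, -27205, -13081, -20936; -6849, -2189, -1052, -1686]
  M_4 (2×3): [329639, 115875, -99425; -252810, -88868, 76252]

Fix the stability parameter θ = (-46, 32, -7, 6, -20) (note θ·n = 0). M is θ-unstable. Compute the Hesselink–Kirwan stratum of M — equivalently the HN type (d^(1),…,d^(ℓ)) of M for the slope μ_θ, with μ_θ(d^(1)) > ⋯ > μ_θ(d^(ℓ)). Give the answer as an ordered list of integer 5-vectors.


Interval decomposition of M: I[1,5], I[2,2]^2, I[3,3], I[3,4], I[3,5].
HN type (ℓ=5): μ^(1)=32; μ^(2)=6; μ^(3)=11/4; μ^(4)=-7; μ^(5)=-46

((0, 2, 0, 0, 0); (0, 0, 0, 1, 0); (0, 1, 1, 1, 1); (0, 0, 3, 1, 1); (1, 0, 0, 0, 0))


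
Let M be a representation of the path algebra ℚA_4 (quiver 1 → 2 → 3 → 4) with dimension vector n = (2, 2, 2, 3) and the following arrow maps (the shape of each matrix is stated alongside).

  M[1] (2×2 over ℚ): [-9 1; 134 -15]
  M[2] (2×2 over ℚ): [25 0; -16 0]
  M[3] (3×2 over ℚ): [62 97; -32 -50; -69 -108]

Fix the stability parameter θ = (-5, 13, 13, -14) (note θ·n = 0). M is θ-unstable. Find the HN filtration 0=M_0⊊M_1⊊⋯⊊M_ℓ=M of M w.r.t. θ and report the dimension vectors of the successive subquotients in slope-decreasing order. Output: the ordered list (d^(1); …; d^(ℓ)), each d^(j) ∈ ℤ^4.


Barcode: M ≅ I[1,2], I[1,4], I[3,4], I[4,4]. HN layers by μ_θ (5 steps, strictly decreasing):
  μ^(1)=13; μ^(2)=4; μ^(3)=-1/2; μ^(4)=-5; μ^(5)=-14

((0, 1, 0, 0); (0, 1, 1, 1); (0, 0, 1, 1); (2, 0, 0, 0); (0, 0, 0, 1))


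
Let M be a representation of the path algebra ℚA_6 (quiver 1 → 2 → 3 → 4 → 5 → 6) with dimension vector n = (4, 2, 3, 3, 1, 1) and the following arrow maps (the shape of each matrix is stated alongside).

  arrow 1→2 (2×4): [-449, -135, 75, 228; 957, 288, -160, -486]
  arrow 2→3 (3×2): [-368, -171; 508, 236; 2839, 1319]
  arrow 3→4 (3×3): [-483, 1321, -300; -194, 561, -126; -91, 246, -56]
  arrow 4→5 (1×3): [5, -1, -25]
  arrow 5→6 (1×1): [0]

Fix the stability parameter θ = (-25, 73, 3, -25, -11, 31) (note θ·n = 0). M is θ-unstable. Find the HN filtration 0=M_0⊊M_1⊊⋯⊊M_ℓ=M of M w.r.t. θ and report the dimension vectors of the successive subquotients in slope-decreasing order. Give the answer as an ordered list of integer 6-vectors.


Barcode: M ≅ I[1,1]^2, I[1,4], I[1,5], I[3,4], I[6,6]. HN layers by μ_θ (5 steps, strictly decreasing):
  μ^(1)=31; μ^(2)=17; μ^(3)=10; μ^(4)=-11; μ^(5)=-25

((0, 0, 0, 0, 0, 1); (0, 1, 1, 1, 0, 0); (0, 1, 1, 1, 1, 0); (0, 0, 1, 1, 0, 0); (4, 0, 0, 0, 0, 0))


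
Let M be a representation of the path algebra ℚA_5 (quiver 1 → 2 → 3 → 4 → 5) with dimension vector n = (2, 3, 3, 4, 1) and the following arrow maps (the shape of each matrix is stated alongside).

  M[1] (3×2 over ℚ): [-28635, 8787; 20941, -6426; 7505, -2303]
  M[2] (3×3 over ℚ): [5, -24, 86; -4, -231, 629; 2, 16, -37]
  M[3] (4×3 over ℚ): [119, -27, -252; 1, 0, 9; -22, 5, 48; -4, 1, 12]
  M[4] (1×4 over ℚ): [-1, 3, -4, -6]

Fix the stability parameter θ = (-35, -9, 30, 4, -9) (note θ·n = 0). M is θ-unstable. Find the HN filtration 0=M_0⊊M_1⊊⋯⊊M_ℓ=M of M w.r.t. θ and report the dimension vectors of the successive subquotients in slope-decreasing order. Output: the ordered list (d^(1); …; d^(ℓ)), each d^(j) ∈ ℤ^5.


Via rank(M_{q-1}∘⋯∘M_p): M ≅ I[1,4], I[1,5], I[2,4], I[4,4].
μ_θ-semistable layers: μ^(1)=17; μ^(2)=25/3; μ^(3)=4; μ^(4)=-9; μ^(5)=-35

((0, 0, 2, 2, 0); (0, 0, 1, 1, 1); (0, 0, 0, 1, 0); (0, 3, 0, 0, 0); (2, 0, 0, 0, 0))


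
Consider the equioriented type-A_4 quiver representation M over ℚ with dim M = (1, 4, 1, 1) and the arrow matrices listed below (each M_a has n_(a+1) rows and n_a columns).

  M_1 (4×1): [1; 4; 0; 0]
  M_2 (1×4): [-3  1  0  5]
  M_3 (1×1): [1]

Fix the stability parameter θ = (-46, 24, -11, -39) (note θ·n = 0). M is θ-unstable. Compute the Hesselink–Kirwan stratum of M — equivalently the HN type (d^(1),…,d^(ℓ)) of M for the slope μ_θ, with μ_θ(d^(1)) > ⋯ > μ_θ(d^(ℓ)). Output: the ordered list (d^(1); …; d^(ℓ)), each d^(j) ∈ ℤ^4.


Barcode: M ≅ I[1,4], I[2,2]^3. HN layers by μ_θ (3 steps, strictly decreasing):
  μ^(1)=24; μ^(2)=-26/3; μ^(3)=-46

((0, 3, 0, 0); (0, 1, 1, 1); (1, 0, 0, 0))


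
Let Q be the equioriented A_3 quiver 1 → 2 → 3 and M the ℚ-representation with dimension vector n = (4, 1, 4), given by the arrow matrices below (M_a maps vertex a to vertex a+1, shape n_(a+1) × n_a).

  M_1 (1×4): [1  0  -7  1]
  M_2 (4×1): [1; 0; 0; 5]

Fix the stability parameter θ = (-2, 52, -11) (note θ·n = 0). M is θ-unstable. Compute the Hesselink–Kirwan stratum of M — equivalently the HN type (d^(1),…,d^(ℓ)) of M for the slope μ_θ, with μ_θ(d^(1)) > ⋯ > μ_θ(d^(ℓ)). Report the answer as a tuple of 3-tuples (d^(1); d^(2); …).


Interval decomposition of M: I[1,1]^3, I[1,3], I[3,3]^3.
HN type (ℓ=3): μ^(1)=41/2; μ^(2)=-2; μ^(3)=-11

((0, 1, 1); (4, 0, 0); (0, 0, 3))


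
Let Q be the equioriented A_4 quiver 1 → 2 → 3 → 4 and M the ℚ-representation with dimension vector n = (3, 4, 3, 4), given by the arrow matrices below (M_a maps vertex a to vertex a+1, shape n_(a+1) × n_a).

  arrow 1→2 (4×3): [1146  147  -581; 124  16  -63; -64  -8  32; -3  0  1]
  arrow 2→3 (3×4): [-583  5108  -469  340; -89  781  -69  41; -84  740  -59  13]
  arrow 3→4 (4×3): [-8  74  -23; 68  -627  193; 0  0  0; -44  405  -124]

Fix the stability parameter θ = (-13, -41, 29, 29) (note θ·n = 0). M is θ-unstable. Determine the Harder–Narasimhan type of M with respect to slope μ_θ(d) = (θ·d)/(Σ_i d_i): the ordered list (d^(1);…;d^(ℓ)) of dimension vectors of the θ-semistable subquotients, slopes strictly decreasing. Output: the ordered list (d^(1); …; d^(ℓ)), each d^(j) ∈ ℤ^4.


Barcode: M ≅ I[1,3], I[1,4]^2, I[2,2], I[4,4]^2. HN layers by μ_θ (3 steps, strictly decreasing):
  μ^(1)=29; μ^(2)=-27; μ^(3)=-41

((0, 0, 3, 4); (3, 3, 0, 0); (0, 1, 0, 0))


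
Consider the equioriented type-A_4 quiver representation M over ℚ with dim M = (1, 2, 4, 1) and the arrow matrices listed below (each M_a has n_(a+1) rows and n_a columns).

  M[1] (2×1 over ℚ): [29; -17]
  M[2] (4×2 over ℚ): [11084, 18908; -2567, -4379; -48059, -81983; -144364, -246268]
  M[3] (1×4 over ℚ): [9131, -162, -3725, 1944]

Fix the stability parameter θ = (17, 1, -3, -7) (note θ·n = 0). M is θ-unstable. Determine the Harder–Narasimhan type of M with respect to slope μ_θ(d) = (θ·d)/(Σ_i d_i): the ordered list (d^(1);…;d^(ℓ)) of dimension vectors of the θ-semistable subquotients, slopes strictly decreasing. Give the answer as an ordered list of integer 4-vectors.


Via rank(M_{q-1}∘⋯∘M_p): M ≅ I[1,2], I[2,4], I[3,3]^3.
μ_θ-semistable layers: μ^(1)=9; μ^(2)=-3

((1, 1, 0, 0); (0, 1, 4, 1))


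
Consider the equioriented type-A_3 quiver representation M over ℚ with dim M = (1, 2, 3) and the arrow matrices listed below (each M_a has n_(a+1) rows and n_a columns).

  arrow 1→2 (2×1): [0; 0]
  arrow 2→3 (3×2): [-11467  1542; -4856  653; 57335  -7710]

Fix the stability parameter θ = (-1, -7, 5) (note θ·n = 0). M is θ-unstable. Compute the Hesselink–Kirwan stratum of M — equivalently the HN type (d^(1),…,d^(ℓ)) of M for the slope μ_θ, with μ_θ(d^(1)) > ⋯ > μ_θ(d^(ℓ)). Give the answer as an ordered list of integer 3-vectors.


Via rank(M_{q-1}∘⋯∘M_p): M ≅ I[1,1], I[2,3]^2, I[3,3].
μ_θ-semistable layers: μ^(1)=5; μ^(2)=-1; μ^(3)=-7

((0, 0, 3); (1, 0, 0); (0, 2, 0))


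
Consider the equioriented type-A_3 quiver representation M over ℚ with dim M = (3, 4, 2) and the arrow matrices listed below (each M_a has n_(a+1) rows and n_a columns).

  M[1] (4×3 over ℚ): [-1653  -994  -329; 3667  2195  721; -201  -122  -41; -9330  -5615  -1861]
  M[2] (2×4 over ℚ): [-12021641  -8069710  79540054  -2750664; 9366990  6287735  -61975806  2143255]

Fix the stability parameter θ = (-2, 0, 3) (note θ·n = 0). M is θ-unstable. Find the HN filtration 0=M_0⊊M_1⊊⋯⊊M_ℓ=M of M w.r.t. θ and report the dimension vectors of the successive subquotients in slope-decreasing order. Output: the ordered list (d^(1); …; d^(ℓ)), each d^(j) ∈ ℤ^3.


Barcode: M ≅ I[1,2], I[1,3]^2, I[2,2]. HN layers by μ_θ (3 steps, strictly decreasing):
  μ^(1)=3; μ^(2)=0; μ^(3)=-2

((0, 0, 2); (0, 4, 0); (3, 0, 0))


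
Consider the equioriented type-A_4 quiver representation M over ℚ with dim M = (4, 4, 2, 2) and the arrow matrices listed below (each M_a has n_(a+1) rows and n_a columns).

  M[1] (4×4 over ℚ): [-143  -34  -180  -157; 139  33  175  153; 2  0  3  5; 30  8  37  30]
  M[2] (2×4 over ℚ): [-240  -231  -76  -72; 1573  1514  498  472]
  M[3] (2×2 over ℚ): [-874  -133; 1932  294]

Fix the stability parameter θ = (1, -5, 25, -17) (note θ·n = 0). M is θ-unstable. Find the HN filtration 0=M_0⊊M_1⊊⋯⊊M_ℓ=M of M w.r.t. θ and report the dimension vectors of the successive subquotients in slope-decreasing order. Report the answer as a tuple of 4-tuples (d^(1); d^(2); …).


Via rank(M_{q-1}∘⋯∘M_p): M ≅ I[1,2]^2, I[1,3], I[1,4], I[4,4].
μ_θ-semistable layers: μ^(1)=25; μ^(2)=4; μ^(3)=-2; μ^(4)=-17

((0, 0, 1, 0); (0, 0, 1, 1); (4, 4, 0, 0); (0, 0, 0, 1))


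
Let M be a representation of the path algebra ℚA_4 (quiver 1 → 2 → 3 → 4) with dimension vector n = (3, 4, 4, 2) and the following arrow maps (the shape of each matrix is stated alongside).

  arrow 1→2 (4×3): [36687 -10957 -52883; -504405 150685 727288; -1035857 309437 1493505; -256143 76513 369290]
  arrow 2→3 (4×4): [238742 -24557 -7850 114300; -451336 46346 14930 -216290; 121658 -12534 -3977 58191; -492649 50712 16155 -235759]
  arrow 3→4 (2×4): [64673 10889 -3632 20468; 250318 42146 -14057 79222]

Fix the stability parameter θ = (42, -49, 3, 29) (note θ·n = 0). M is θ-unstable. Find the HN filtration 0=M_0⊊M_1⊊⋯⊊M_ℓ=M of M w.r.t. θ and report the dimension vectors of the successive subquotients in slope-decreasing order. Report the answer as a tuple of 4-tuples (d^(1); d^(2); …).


Barcode: M ≅ I[1,2], I[1,4]^2, I[2,3], I[3,3]. HN layers by μ_θ (4 steps, strictly decreasing):
  μ^(1)=29; μ^(2)=3; μ^(3)=-7/2; μ^(4)=-49

((0, 0, 0, 2); (0, 0, 4, 0); (3, 3, 0, 0); (0, 1, 0, 0))


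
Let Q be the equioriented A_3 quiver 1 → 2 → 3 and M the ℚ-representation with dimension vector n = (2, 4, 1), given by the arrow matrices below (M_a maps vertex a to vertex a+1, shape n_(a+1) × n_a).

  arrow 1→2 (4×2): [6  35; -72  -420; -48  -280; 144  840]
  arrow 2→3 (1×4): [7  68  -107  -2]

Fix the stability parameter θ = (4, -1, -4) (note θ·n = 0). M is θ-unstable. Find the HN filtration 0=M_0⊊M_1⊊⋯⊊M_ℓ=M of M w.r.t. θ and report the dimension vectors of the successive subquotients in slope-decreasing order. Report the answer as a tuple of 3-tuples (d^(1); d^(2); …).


Barcode: M ≅ I[1,1], I[1,3], I[2,2]^3. HN layers by μ_θ (3 steps, strictly decreasing):
  μ^(1)=4; μ^(2)=-1/3; μ^(3)=-1

((1, 0, 0); (1, 1, 1); (0, 3, 0))


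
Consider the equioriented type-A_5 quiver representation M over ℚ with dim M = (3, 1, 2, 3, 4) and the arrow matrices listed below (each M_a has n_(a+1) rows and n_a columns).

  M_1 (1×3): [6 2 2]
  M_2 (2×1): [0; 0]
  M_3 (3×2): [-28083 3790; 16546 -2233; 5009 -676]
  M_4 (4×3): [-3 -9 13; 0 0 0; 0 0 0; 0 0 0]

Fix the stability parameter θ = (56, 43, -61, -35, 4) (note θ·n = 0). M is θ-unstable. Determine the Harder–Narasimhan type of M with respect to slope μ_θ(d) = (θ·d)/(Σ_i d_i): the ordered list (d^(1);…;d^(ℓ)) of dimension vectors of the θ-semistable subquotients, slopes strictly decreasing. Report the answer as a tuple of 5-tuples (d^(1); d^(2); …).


Via rank(M_{q-1}∘⋯∘M_p): M ≅ I[1,1]^2, I[1,2], I[3,4], I[3,5], I[4,4], I[5,5]^3.
μ_θ-semistable layers: μ^(1)=56; μ^(2)=99/2; μ^(3)=4; μ^(4)=-35; μ^(5)=-61

((2, 0, 0, 0, 0); (1, 1, 0, 0, 0); (0, 0, 0, 0, 4); (0, 0, 0, 3, 0); (0, 0, 2, 0, 0))


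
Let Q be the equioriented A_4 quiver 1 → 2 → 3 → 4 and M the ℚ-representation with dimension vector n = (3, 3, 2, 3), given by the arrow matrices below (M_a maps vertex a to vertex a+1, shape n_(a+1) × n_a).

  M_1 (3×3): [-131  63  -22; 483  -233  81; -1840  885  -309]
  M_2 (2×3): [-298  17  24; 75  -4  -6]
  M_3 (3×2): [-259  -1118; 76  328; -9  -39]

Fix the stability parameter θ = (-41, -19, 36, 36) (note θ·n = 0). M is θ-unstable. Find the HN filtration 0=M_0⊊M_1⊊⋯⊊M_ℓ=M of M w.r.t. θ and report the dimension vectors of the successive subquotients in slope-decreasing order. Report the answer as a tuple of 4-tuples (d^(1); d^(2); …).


Via rank(M_{q-1}∘⋯∘M_p): M ≅ I[1,2], I[1,4]^2, I[4,4].
μ_θ-semistable layers: μ^(1)=36; μ^(2)=-19; μ^(3)=-41

((0, 0, 2, 3); (0, 3, 0, 0); (3, 0, 0, 0))


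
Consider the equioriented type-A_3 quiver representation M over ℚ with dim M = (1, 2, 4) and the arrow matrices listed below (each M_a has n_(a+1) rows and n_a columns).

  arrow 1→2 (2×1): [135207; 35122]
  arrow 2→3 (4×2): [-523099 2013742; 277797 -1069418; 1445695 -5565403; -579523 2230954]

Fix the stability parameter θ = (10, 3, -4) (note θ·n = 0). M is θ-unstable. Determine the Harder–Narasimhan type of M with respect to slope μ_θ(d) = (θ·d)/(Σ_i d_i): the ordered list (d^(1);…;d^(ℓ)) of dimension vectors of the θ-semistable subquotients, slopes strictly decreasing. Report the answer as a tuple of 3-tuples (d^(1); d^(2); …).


Barcode: M ≅ I[1,3], I[2,3], I[3,3]^2. HN layers by μ_θ (3 steps, strictly decreasing):
  μ^(1)=3; μ^(2)=-1/2; μ^(3)=-4

((1, 1, 1); (0, 1, 1); (0, 0, 2))


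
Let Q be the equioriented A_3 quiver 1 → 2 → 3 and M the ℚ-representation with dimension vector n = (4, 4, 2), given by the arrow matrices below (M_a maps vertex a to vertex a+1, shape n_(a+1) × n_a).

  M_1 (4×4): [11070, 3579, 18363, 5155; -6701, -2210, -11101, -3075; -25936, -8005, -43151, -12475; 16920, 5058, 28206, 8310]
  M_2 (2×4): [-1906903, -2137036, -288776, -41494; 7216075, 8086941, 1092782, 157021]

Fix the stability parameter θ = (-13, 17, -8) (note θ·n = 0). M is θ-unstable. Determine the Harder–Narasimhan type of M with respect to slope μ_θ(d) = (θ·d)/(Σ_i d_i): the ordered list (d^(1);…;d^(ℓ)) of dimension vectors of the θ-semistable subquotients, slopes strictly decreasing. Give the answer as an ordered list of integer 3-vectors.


Interval decomposition of M: I[1,1]^2, I[1,3]^2, I[2,2]^2.
HN type (ℓ=3): μ^(1)=17; μ^(2)=9/2; μ^(3)=-13

((0, 2, 0); (0, 2, 2); (4, 0, 0))


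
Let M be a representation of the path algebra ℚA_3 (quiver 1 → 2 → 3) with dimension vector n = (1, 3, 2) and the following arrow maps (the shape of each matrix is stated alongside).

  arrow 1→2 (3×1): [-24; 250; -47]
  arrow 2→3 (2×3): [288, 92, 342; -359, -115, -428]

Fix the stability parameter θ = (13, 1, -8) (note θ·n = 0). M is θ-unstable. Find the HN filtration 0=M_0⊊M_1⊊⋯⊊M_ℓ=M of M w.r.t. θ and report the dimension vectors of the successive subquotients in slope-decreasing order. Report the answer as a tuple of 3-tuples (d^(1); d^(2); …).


Via rank(M_{q-1}∘⋯∘M_p): M ≅ I[1,3], I[2,2], I[2,3].
μ_θ-semistable layers: μ^(1)=2; μ^(2)=1; μ^(3)=-7/2

((1, 1, 1); (0, 1, 0); (0, 1, 1))


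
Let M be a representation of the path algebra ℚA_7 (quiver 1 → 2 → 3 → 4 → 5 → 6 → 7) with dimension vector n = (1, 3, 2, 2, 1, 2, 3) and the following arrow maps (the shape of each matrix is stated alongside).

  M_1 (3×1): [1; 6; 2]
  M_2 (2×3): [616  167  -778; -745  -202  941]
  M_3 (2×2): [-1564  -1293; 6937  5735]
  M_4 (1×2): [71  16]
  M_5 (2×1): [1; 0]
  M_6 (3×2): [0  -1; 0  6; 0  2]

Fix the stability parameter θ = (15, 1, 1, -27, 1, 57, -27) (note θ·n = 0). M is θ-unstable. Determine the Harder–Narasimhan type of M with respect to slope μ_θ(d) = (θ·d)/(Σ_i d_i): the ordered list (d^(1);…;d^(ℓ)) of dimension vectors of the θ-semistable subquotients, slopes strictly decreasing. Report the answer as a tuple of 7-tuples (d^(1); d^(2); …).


Via rank(M_{q-1}∘⋯∘M_p): M ≅ I[1,6], I[2,2], I[2,4], I[6,7], I[7,7]^2.
μ_θ-semistable layers: μ^(1)=57; μ^(2)=15; μ^(3)=1; μ^(4)=-5/2; μ^(5)=-25/3; μ^(6)=-27

((0, 0, 0, 0, 0, 1, 0); (0, 0, 0, 0, 0, 1, 1); (0, 1, 0, 0, 1, 0, 0); (1, 1, 1, 1, 0, 0, 0); (0, 1, 1, 1, 0, 0, 0); (0, 0, 0, 0, 0, 0, 2))


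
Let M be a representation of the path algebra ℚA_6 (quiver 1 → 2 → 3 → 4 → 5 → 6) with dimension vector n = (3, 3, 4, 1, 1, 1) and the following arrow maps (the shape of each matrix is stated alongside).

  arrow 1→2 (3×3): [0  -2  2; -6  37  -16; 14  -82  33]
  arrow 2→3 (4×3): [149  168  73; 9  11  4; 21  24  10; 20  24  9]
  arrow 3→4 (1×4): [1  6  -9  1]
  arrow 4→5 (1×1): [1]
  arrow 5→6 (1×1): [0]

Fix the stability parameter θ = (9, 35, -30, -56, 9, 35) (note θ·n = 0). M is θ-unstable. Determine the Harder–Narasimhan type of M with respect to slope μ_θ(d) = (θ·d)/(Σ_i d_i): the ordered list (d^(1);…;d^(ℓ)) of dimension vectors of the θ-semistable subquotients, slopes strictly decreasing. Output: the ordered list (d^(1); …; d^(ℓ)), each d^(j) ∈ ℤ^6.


Interval decomposition of M: I[1,1], I[1,3], I[1,5], I[2,3], I[3,3], I[6,6].
HN type (ℓ=6): μ^(1)=35; μ^(2)=9; μ^(3)=14/3; μ^(4)=5/2; μ^(5)=-21/2; μ^(6)=-30

((0, 0, 0, 0, 0, 1); (1, 0, 0, 0, 1, 0); (1, 1, 1, 0, 0, 0); (0, 1, 1, 0, 0, 0); (1, 1, 1, 1, 0, 0); (0, 0, 1, 0, 0, 0))


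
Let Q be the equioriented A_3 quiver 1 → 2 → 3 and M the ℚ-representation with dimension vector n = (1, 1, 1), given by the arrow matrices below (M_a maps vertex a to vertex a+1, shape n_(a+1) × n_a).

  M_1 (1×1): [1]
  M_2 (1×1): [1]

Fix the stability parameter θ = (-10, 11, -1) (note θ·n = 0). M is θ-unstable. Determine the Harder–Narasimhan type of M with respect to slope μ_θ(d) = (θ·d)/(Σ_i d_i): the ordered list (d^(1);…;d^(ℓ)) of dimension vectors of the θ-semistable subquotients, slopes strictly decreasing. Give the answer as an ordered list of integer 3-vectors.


Barcode: M ≅ I[1,3]. HN layers by μ_θ (2 steps, strictly decreasing):
  μ^(1)=5; μ^(2)=-10

((0, 1, 1); (1, 0, 0))


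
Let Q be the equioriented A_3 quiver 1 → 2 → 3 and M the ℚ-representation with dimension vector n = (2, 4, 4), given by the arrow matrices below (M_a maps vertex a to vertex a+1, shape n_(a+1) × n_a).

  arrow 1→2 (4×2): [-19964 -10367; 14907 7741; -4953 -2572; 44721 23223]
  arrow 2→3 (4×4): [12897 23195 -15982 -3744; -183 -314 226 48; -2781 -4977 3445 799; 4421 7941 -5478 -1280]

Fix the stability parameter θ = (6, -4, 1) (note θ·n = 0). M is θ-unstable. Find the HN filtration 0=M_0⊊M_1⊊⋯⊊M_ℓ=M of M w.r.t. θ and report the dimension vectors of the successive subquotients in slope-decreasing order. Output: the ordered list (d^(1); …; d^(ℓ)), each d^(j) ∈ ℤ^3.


Interval decomposition of M: I[1,3]^2, I[2,2], I[2,3], I[3,3].
HN type (ℓ=2): μ^(1)=1; μ^(2)=-4

((2, 2, 4); (0, 2, 0))


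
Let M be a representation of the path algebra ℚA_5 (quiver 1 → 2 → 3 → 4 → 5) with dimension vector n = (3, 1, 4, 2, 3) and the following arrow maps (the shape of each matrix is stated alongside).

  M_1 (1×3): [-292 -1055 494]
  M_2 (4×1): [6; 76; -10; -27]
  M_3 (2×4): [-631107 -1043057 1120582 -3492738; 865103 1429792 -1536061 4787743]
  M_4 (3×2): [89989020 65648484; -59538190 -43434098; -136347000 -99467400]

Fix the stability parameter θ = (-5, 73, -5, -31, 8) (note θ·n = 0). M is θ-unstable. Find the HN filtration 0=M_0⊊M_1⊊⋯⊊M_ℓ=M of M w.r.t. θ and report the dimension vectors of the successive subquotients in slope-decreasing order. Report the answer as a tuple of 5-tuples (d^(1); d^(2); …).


Interval decomposition of M: I[1,1]^2, I[1,5], I[3,3]^2, I[3,4], I[5,5]^2.
HN type (ℓ=4): μ^(1)=45/4; μ^(2)=8; μ^(3)=-5; μ^(4)=-18

((0, 1, 1, 1, 1); (0, 0, 0, 0, 2); (3, 0, 2, 0, 0); (0, 0, 1, 1, 0))


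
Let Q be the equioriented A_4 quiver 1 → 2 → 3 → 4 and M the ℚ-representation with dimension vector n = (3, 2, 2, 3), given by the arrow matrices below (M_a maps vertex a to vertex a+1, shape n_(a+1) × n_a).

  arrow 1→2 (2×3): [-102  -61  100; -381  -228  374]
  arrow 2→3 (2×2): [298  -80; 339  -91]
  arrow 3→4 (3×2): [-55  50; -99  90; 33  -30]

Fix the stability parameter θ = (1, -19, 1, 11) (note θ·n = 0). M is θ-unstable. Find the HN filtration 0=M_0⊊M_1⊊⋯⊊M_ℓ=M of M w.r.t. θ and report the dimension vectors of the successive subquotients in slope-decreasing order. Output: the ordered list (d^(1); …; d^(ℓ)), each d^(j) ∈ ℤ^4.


Interval decomposition of M: I[1,1], I[1,3], I[1,4], I[4,4]^2.
HN type (ℓ=3): μ^(1)=11; μ^(2)=1; μ^(3)=-9

((0, 0, 0, 3); (1, 0, 2, 0); (2, 2, 0, 0))


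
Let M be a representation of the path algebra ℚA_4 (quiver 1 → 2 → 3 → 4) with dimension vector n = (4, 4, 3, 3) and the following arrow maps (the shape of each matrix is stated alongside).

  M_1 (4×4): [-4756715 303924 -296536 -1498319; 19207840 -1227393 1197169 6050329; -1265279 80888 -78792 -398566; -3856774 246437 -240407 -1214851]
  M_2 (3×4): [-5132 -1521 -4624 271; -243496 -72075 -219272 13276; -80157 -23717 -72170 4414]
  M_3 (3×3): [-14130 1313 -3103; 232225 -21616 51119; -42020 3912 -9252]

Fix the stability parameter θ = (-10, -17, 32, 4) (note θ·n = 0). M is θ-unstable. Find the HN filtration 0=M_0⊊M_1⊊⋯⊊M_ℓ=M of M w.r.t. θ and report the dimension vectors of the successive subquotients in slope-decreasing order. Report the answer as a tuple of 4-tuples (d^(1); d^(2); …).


Via rank(M_{q-1}∘⋯∘M_p): M ≅ I[1,2], I[1,3], I[1,4]^2, I[4,4].
μ_θ-semistable layers: μ^(1)=32; μ^(2)=18; μ^(3)=4; μ^(4)=-27/2

((0, 0, 1, 0); (0, 0, 2, 2); (0, 0, 0, 1); (4, 4, 0, 0))


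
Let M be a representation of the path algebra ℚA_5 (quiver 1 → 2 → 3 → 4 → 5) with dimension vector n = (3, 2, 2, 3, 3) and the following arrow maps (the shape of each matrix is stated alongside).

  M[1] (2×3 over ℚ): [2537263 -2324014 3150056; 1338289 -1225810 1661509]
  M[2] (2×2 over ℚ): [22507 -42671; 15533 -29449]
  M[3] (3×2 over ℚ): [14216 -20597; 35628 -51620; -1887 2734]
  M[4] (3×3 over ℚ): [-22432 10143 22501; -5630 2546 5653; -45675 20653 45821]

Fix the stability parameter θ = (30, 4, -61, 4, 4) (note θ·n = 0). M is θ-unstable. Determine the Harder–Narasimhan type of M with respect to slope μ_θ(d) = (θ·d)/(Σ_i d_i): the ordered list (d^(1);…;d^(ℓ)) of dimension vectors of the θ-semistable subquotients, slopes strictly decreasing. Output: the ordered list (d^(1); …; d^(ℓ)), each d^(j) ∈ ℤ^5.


Interval decomposition of M: I[1,1], I[1,2], I[1,5], I[3,5], I[4,5].
HN type (ℓ=5): μ^(1)=30; μ^(2)=17; μ^(3)=4; μ^(4)=-9; μ^(5)=-61

((1, 0, 0, 0, 0); (1, 1, 0, 0, 0); (0, 0, 0, 3, 3); (1, 1, 1, 0, 0); (0, 0, 1, 0, 0))


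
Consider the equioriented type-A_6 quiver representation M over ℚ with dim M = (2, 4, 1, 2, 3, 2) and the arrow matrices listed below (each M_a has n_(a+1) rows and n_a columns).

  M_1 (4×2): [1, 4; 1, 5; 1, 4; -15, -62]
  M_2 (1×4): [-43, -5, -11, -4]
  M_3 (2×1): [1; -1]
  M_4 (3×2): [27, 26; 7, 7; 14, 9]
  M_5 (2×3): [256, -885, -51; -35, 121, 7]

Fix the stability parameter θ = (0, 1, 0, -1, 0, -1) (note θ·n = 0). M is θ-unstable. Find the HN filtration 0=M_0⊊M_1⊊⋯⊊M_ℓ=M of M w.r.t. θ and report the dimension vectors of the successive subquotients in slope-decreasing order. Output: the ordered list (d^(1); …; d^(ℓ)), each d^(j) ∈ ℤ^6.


Interval decomposition of M: I[1,2], I[1,6], I[2,2]^2, I[4,5], I[5,6].
HN type (ℓ=5): μ^(1)=1; μ^(2)=0; μ^(3)=-1/6; μ^(4)=-1/2; μ^(5)=-1

((0, 3, 0, 0, 0, 0); (1, 0, 0, 0, 1, 0); (1, 1, 1, 1, 1, 1); (0, 0, 0, 0, 1, 1); (0, 0, 0, 1, 0, 0))


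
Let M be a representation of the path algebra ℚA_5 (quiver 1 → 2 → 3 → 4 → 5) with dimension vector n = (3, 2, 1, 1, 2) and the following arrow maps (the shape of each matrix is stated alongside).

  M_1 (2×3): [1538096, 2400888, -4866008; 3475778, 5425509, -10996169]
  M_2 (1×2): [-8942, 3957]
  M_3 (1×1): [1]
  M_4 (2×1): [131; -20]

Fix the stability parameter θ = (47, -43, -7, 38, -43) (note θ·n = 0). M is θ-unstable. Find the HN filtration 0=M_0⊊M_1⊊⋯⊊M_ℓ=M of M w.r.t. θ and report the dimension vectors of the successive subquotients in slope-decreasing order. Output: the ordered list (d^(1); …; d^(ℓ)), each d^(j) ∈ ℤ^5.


Barcode: M ≅ I[1,1]^2, I[1,5], I[2,2], I[5,5]. HN layers by μ_θ (3 steps, strictly decreasing):
  μ^(1)=47; μ^(2)=-8/5; μ^(3)=-43

((2, 0, 0, 0, 0); (1, 1, 1, 1, 1); (0, 1, 0, 0, 1))


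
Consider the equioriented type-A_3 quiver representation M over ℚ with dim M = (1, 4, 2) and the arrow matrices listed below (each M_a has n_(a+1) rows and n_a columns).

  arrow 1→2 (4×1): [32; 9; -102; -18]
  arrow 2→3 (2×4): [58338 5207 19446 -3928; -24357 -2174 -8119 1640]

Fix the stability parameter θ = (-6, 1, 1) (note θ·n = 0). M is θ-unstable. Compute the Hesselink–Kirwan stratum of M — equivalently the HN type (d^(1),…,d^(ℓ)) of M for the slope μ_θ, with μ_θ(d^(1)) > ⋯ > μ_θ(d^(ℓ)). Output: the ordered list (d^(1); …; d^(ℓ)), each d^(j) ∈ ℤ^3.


Interval decomposition of M: I[1,3], I[2,2]^2, I[2,3].
HN type (ℓ=2): μ^(1)=1; μ^(2)=-6

((0, 4, 2); (1, 0, 0))


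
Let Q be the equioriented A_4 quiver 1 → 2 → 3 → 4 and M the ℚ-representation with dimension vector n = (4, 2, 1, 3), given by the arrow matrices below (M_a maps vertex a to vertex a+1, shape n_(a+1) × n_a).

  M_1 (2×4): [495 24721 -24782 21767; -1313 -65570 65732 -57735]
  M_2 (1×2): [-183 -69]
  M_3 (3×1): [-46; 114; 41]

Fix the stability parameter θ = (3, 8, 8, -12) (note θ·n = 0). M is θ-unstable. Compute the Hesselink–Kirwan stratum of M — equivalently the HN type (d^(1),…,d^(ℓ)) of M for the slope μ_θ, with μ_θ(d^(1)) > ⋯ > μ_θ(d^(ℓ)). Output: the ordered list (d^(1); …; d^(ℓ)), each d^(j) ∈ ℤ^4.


Via rank(M_{q-1}∘⋯∘M_p): M ≅ I[1,1]^2, I[1,2], I[1,4], I[4,4]^2.
μ_θ-semistable layers: μ^(1)=8; μ^(2)=3; μ^(3)=7/4; μ^(4)=-12

((0, 1, 0, 0); (3, 0, 0, 0); (1, 1, 1, 1); (0, 0, 0, 2))


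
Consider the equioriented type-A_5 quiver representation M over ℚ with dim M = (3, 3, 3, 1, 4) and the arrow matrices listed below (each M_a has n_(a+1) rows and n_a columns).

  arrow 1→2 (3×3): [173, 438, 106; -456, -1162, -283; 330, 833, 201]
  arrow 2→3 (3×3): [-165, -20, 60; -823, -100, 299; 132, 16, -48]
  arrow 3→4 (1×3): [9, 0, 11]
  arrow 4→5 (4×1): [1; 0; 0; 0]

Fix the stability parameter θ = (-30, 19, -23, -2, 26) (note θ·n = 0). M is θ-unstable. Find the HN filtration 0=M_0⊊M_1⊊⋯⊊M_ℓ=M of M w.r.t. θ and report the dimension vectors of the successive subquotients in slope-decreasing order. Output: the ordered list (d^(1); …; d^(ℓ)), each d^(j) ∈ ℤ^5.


Barcode: M ≅ I[1,2], I[1,3], I[1,5], I[3,3], I[5,5]^3. HN layers by μ_θ (5 steps, strictly decreasing):
  μ^(1)=26; μ^(2)=19; μ^(3)=-2; μ^(4)=-23; μ^(5)=-30

((0, 0, 0, 0, 4); (0, 1, 0, 0, 0); (0, 2, 2, 1, 0); (0, 0, 1, 0, 0); (3, 0, 0, 0, 0))


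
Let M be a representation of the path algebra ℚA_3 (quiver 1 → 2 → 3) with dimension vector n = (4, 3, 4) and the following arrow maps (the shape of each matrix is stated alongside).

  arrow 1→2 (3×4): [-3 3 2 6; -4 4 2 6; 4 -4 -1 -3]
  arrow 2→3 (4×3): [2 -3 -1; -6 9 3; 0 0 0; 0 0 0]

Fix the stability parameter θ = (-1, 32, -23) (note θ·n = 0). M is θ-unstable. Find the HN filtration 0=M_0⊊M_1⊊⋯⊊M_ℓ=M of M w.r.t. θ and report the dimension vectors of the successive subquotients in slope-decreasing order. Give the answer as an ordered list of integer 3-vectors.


Via rank(M_{q-1}∘⋯∘M_p): M ≅ I[1,1]^2, I[1,2], I[1,3], I[2,2], I[3,3]^3.
μ_θ-semistable layers: μ^(1)=32; μ^(2)=9/2; μ^(3)=-1; μ^(4)=-23

((0, 2, 0); (0, 1, 1); (4, 0, 0); (0, 0, 3))


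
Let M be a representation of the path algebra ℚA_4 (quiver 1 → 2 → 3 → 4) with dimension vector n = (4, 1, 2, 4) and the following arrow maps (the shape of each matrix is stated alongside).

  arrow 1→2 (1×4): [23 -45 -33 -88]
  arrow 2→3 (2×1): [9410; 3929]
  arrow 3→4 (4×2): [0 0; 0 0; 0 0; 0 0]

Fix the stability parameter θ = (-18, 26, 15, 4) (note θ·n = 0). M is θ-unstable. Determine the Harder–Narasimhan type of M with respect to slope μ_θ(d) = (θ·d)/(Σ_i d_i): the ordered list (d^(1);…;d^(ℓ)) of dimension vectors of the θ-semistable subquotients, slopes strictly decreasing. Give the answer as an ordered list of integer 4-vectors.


Interval decomposition of M: I[1,1]^3, I[1,3], I[3,3], I[4,4]^4.
HN type (ℓ=4): μ^(1)=41/2; μ^(2)=15; μ^(3)=4; μ^(4)=-18

((0, 1, 1, 0); (0, 0, 1, 0); (0, 0, 0, 4); (4, 0, 0, 0))


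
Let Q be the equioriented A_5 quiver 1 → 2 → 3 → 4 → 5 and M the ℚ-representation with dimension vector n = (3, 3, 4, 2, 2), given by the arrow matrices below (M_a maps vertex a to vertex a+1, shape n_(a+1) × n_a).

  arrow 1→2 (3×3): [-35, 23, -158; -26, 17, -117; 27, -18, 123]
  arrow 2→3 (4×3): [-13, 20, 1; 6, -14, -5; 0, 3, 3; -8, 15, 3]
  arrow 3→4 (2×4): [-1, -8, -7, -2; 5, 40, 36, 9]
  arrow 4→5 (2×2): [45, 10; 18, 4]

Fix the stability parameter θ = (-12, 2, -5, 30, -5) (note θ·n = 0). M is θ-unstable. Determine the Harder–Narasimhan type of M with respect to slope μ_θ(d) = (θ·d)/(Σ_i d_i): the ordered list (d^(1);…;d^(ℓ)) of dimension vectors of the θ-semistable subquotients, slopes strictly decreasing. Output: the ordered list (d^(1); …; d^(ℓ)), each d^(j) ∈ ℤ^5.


Barcode: M ≅ I[1,1], I[1,4], I[1,5], I[2,3], I[3,3], I[5,5]. HN layers by μ_θ (5 steps, strictly decreasing):
  μ^(1)=30; μ^(2)=25/2; μ^(3)=-3/2; μ^(4)=-5; μ^(5)=-12

((0, 0, 0, 1, 0); (0, 0, 0, 1, 1); (0, 3, 3, 0, 0); (0, 0, 1, 0, 1); (3, 0, 0, 0, 0))
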